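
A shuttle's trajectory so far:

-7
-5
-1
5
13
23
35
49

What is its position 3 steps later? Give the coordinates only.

103

Successive displacements: +2, +4, +6, +8, +10, +12, +14 — each changes by +2.
step 8: 49 + 16 → 65
step 9: 65 + 18 → 83
step 10: 83 + 20 → 103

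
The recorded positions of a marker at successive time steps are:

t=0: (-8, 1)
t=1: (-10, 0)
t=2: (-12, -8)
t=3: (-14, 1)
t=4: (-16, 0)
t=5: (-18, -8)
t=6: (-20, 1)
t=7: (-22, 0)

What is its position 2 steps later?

(-26, 1)

First: linear, -2 per step → -26 at step 9.
Second: cycles through 1, 0, -8 every 3 steps. Step 9 lands at position 0 of the cycle → 1.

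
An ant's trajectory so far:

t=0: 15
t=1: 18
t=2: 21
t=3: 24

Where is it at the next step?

27

Each step adds +3 to the position.
step 4: 24 + 3 → 27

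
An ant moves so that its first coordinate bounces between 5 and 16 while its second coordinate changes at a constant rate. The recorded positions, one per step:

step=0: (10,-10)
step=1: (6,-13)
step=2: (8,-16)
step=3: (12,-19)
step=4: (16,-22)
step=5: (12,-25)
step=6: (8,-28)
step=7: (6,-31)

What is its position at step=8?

The first coordinate reflects between 5 and 16, moving 4 per step.
  step 8: 6 → 10
The second coordinate changes by -3 each step: at step 8 it is -34.

(10,-34)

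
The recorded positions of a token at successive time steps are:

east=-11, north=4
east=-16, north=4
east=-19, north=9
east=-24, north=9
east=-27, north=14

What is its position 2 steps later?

Step-to-step displacements: (-5, +0), (-3, +5), (-5, +0), (-3, +5) — a repeating cycle of length 2.
step 5: apply (-5, +0) → east=-32, north=14
step 6: apply (-3, +5) → east=-35, north=19

east=-35, north=19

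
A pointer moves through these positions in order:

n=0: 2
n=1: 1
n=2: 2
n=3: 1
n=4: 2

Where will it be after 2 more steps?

2

The jumps are -1, +1, -1, +1 — a geometric progression with ratio -1.
step 5: 2 − 1 → 1
step 6: 1 + 1 → 2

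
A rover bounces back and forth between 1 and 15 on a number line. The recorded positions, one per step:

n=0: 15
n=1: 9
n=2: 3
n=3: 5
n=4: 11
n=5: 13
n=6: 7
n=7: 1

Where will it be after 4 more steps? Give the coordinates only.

The value reflects between 1 and 15, moving 6 per step.
  step 8: 1 → 7
  step 9: 7 → 13
  step 10: 13 → 11
  step 11: 11 → 5

5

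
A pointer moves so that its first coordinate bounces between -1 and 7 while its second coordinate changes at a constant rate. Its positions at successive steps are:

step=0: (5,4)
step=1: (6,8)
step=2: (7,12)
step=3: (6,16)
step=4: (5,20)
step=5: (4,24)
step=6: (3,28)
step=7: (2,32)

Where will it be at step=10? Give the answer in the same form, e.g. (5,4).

The first coordinate reflects between -1 and 7, moving 1 per step.
  step 8: 2 → 1
  step 9: 1 → 0
  step 10: 0 → -1
The second coordinate changes by +4 each step: at step 10 it is 44.

(-1,44)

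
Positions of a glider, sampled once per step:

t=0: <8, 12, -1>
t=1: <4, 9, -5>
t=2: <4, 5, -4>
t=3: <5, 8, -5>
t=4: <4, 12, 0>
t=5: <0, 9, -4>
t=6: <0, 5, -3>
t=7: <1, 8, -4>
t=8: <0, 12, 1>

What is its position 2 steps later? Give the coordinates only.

<-4, 5, -2>

Step-to-step displacements: <-4, -3, -4>, <+0, -4, +1>, <+1, +3, -1>, <-1, +4, +5>, <-4, -3, -4>, <+0, -4, +1>, <+1, +3, -1>, <-1, +4, +5> — a repeating cycle of length 4.
step 9: apply <-4, -3, -4> → <-4, 9, -3>
step 10: apply <+0, -4, +1> → <-4, 5, -2>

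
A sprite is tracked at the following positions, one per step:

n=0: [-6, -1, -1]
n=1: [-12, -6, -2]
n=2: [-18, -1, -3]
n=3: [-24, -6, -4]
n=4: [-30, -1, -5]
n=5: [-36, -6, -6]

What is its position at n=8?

[-54, -1, -9]

The first coordinate changes by -6 each step, so at step 8 it is -6 + 8·(-6) = -54.
The second coordinate repeats the cycle [-1, -6] with period 2; step 8 mod 2 = 0, giving -1.
The third coordinate changes by -1 each step, so at step 8 it is -1 + 8·(-1) = -9.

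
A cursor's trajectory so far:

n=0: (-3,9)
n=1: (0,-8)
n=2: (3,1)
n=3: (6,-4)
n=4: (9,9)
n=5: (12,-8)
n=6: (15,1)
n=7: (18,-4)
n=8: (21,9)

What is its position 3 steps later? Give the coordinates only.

(30,-4)

First: linear, +3 per step → 30 at step 11.
Second: cycles through 9, -8, 1, -4 every 4 steps. Step 11 lands at position 3 of the cycle → -4.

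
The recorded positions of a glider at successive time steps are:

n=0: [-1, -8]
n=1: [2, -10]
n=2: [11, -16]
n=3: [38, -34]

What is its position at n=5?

Step-to-step displacements: [+3, -2], [+9, -6], [+27, -18]; each is 3× the previous.
step 4: [38, -34] + [+81, -54] → [119, -88]
step 5: [119, -88] + [+243, -162] → [362, -250]

[362, -250]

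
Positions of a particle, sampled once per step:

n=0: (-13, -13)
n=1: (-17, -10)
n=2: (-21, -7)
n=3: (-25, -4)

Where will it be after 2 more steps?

(-33, 2)

Constant displacement of (-4, +3) per step.
step 4: (-25, -4) + (-4, +3) → (-29, -1)
step 5: (-29, -1) + (-4, +3) → (-33, 2)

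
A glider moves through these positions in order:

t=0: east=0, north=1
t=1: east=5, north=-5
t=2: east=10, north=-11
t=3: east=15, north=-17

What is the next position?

Each step adds (+5,-6) to the position.
step 4: east=15, north=-17 + (+5,-6) → east=20, north=-23

east=20, north=-23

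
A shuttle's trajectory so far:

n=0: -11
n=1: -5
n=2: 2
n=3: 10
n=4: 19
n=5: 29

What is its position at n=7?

52

First differences are +6, +7, +8, +9, +10; their common second difference is +1 (constant acceleration).
step 6: 29 + 11 → 40
step 7: 40 + 12 → 52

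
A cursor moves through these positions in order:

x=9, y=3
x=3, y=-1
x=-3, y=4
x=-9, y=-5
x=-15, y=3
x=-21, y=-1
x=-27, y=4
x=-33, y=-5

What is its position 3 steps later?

x=-51, y=4

X: linear, -6 per step → -51 at step 10.
Y: cycles through 3, -1, 4, -5 every 4 steps. Step 10 lands at position 2 of the cycle → 4.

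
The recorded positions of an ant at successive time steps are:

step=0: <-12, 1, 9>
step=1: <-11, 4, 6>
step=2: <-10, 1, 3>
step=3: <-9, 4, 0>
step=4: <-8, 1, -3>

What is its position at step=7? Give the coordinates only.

<-5, 4, -12>

First: linear, +1 per step → -5 at step 7.
Second: cycles through 1, 4 every 2 steps. Step 7 lands at position 1 of the cycle → 4.
Third: linear, -3 per step → -12 at step 7.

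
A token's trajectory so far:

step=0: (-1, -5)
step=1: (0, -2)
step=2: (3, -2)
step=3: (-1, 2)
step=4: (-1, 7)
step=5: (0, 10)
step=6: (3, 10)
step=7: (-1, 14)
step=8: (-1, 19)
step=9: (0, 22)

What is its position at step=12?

(-1, 31)

Differencing gives (+1, +3), (+3, +0), (-4, +4), (+0, +5), (+1, +3), (+3, +0), (-4, +4), (+0, +5), (+1, +3). This is the pattern (+1, +3), (+3, +0), (-4, +4), (+0, +5) repeated.
step 10: apply (+3, +0) → (3, 22)
step 11: apply (-4, +4) → (-1, 26)
step 12: apply (+0, +5) → (-1, 31)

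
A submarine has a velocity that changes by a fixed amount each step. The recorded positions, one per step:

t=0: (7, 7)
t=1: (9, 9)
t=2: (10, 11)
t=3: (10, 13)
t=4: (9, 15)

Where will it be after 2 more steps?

First differences are (+2, +2), (+1, +2), (+0, +2), (-1, +2); their common second difference is (-1, +0) (constant acceleration).
step 5: (9, 15) + (-2, +2) → (7, 17)
step 6: (7, 17) + (-3, +2) → (4, 19)

(4, 19)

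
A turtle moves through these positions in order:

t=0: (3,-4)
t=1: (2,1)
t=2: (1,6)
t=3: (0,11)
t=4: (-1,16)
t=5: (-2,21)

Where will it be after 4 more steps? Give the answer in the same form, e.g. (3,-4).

Constant displacement of (-1,+5) per step.
step 6: (-2,21) + (-1,+5) → (-3,26)
step 7: (-3,26) + (-1,+5) → (-4,31)
step 8: (-4,31) + (-1,+5) → (-5,36)
step 9: (-5,36) + (-1,+5) → (-6,41)

(-6,41)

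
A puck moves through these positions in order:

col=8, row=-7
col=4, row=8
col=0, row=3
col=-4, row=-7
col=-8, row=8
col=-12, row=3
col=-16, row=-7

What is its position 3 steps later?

col=-28, row=-7

Col: linear, -4 per step → -28 at step 9.
Row: cycles through -7, 8, 3 every 3 steps. Step 9 lands at position 0 of the cycle → -7.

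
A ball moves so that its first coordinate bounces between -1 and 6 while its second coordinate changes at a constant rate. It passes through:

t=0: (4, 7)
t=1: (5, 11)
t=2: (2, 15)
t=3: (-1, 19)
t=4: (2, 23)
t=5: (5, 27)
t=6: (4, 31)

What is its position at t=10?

(6, 47)

The first coordinate reflects between -1 and 6, moving 3 per step.
  step 7: 4 → 1
  step 8: 1 → 0
  step 9: 0 → 3
  step 10: 3 → 6
The second coordinate changes by +4 each step: at step 10 it is 47.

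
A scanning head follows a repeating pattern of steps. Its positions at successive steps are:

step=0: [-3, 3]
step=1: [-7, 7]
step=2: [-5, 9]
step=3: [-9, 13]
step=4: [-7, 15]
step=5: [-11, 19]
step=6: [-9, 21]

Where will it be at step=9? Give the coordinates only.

Differencing gives [-4, +4], [+2, +2], [-4, +4], [+2, +2], [-4, +4], [+2, +2]. This is the pattern [-4, +4], [+2, +2] repeated.
step 7: apply [-4, +4] → [-13, 25]
step 8: apply [+2, +2] → [-11, 27]
step 9: apply [-4, +4] → [-15, 31]

[-15, 31]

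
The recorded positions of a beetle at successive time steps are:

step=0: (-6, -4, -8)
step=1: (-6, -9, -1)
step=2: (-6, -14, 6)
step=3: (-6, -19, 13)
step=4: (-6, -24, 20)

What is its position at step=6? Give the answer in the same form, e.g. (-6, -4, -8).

(-6, -34, 34)

The position changes by (+0, -5, +7) every step.
step 5: (-6, -24, 20) + (+0, -5, +7) → (-6, -29, 27)
step 6: (-6, -29, 27) + (+0, -5, +7) → (-6, -34, 34)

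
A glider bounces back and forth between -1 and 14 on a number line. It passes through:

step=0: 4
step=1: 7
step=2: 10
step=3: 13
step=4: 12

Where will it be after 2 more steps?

6

The value travels 3 per step and bounces off the walls at -1 and 14.
  step 5: 12 → 9
  step 6: 9 → 6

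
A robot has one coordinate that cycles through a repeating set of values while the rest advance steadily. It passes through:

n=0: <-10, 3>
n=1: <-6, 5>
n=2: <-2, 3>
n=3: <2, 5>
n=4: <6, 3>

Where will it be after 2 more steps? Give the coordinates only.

<14, 3>

First: linear, +4 per step → 14 at step 6.
Second: cycles through 3, 5 every 2 steps. Step 6 lands at position 0 of the cycle → 3.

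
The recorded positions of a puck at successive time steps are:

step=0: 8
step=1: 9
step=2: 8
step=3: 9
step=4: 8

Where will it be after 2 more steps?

The jumps are +1, -1, +1, -1 — a geometric progression with ratio -1.
step 5: 8 + 1 → 9
step 6: 9 − 1 → 8

8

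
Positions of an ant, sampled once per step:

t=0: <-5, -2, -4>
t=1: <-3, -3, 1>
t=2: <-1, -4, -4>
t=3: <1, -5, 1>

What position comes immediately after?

<3, -6, -4>

The first coordinate changes by +2 each step, so at step 4 it is -5 + 4·(2) = 3.
The second coordinate changes by -1 each step, so at step 4 it is -2 + 4·(-1) = -6.
The third coordinate repeats the cycle [-4, 1] with period 2; step 4 mod 2 = 0, giving -4.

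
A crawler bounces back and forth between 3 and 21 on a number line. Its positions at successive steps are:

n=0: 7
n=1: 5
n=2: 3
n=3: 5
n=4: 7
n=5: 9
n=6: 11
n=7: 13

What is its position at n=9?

17

The value reflects between 3 and 21, moving 2 per step.
  step 8: 13 → 15
  step 9: 15 → 17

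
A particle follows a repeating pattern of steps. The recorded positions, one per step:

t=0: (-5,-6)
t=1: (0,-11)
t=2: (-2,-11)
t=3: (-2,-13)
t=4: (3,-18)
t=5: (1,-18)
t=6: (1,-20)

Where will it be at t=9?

(4,-27)

Step-to-step displacements: (+5,-5), (-2,+0), (+0,-2), (+5,-5), (-2,+0), (+0,-2) — a repeating cycle of length 3.
step 7: apply (+5,-5) → (6,-25)
step 8: apply (-2,+0) → (4,-25)
step 9: apply (+0,-2) → (4,-27)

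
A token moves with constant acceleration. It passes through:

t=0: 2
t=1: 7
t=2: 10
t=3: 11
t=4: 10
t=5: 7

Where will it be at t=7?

Successive displacements: +5, +3, +1, -1, -3 — each changes by -2.
step 6: 7 − 5 → 2
step 7: 2 − 7 → -5

-5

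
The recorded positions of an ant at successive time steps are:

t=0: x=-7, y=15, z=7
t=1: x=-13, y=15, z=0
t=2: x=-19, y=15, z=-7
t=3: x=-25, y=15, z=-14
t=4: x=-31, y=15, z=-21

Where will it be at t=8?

x=-55, y=15, z=-49

The position changes by (-6, +0, -7) every step.
step 5: x=-31, y=15, z=-21 + (-6, +0, -7) → x=-37, y=15, z=-28
step 6: x=-37, y=15, z=-28 + (-6, +0, -7) → x=-43, y=15, z=-35
step 7: x=-43, y=15, z=-35 + (-6, +0, -7) → x=-49, y=15, z=-42
step 8: x=-49, y=15, z=-42 + (-6, +0, -7) → x=-55, y=15, z=-49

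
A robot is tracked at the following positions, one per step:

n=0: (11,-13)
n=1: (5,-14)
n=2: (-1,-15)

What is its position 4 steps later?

Constant displacement of (-6,-1) per step.
step 3: (-1,-15) + (-6,-1) → (-7,-16)
step 4: (-7,-16) + (-6,-1) → (-13,-17)
step 5: (-13,-17) + (-6,-1) → (-19,-18)
step 6: (-19,-18) + (-6,-1) → (-25,-19)

(-25,-19)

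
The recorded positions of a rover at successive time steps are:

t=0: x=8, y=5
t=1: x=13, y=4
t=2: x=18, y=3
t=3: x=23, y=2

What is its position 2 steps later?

x=33, y=0

Constant displacement of (+5, -1) per step.
step 4: x=23, y=2 + (+5, -1) → x=28, y=1
step 5: x=28, y=1 + (+5, -1) → x=33, y=0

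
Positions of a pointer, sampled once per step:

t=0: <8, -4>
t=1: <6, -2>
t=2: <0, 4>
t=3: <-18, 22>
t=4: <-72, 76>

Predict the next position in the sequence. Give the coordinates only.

Consecutive displacements <-2, +2>, <-6, +6>, <-18, +18>, <-54, +54> scale by a factor of 3 each step.
step 5: <-72, 76> + <-162, +162> → <-234, 238>

<-234, 238>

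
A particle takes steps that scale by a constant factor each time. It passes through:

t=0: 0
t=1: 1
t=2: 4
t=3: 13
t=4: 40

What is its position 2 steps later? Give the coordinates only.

Consecutive displacements +1, +3, +9, +27 scale by a factor of 3 each step.
step 5: 40 + 81 → 121
step 6: 121 + 243 → 364

364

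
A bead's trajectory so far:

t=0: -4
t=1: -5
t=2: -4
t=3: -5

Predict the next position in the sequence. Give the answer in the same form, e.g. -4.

-4

The jumps are -1, +1, -1 — a geometric progression with ratio -1.
step 4: -5 + 1 → -4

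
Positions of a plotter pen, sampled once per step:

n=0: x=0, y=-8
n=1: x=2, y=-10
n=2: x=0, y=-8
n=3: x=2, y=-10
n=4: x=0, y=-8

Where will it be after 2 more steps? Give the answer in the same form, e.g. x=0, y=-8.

Consecutive displacements (+2, -2), (-2, +2), (+2, -2), (-2, +2) scale by a factor of -1 each step.
step 5: x=0, y=-8 + (+2, -2) → x=2, y=-10
step 6: x=2, y=-10 + (-2, +2) → x=0, y=-8

x=0, y=-8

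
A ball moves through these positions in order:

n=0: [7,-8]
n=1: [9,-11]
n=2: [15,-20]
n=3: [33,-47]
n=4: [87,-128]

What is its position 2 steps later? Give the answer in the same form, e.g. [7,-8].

[735,-1100]

Step-to-step displacements: [+2,-3], [+6,-9], [+18,-27], [+54,-81]; each is 3× the previous.
step 5: [87,-128] + [+162,-243] → [249,-371]
step 6: [249,-371] + [+486,-729] → [735,-1100]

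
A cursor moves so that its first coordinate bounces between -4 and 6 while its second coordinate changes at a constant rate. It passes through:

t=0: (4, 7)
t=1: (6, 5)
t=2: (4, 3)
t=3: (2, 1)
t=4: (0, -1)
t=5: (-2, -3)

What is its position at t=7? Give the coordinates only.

(-2, -7)

The first coordinate reflects between -4 and 6, moving 2 per step.
  step 6: -2 → -4
  step 7: -4 → -2
The second coordinate changes by -2 each step: at step 7 it is -7.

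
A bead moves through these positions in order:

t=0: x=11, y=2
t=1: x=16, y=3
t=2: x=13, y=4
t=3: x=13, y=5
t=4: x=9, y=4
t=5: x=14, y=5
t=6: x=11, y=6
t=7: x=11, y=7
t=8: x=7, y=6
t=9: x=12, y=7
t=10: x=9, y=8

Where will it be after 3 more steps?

x=10, y=9

Step-to-step displacements: (+5,+1), (-3,+1), (+0,+1), (-4,-1), (+5,+1), (-3,+1), (+0,+1), (-4,-1), (+5,+1), (-3,+1) — a repeating cycle of length 4.
step 11: apply (+0,+1) → x=9, y=9
step 12: apply (-4,-1) → x=5, y=8
step 13: apply (+5,+1) → x=10, y=9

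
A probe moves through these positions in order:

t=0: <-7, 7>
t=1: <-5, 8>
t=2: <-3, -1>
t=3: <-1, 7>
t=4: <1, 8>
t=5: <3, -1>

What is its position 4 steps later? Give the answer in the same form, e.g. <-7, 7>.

<11, 7>

The first coordinate changes by +2 each step, so at step 9 it is -7 + 9·(2) = 11.
The second coordinate repeats the cycle [7, 8, -1] with period 3; step 9 mod 3 = 0, giving 7.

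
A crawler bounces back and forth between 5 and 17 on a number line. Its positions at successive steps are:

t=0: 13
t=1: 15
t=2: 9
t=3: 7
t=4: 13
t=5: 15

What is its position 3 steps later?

The value travels 6 per step and bounces off the walls at 5 and 17.
  step 6: 15 → 9
  step 7: 9 → 7
  step 8: 7 → 13

13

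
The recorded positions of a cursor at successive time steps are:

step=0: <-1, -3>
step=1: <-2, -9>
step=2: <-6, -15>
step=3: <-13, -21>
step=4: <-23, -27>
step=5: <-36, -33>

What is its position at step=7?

<-71, -45>

Successive displacements: <-1, -6>, <-4, -6>, <-7, -6>, <-10, -6>, <-13, -6> — each changes by <-3, +0>.
step 6: <-36, -33> + <-16, -6> → <-52, -39>
step 7: <-52, -39> + <-19, -6> → <-71, -45>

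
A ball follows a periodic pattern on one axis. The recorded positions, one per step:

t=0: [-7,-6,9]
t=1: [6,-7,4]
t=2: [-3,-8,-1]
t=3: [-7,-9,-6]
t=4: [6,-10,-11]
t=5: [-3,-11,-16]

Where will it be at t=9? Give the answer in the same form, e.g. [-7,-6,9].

The first coordinate repeats the cycle [-7, 6, -3] with period 3; step 9 mod 3 = 0, giving -7.
The second coordinate changes by -1 each step, so at step 9 it is -6 + 9·(-1) = -15.
The third coordinate changes by -5 each step, so at step 9 it is 9 + 9·(-5) = -36.

[-7,-15,-36]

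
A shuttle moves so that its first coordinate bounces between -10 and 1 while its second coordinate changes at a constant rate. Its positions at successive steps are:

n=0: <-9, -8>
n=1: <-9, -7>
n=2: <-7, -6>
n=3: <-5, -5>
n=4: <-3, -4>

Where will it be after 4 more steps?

<-3, 0>

The first coordinate travels 2 per step and bounces off the walls at -10 and 1.
  step 5: -3 → -1
  step 6: -1 → 1
  step 7: 1 → -1
  step 8: -1 → -3
The second coordinate changes by +1 each step: at step 8 it is 0.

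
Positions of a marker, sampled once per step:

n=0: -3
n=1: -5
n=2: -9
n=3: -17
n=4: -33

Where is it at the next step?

The jumps are -2, -4, -8, -16 — a geometric progression with ratio 2.
step 5: -33 − 32 → -65

-65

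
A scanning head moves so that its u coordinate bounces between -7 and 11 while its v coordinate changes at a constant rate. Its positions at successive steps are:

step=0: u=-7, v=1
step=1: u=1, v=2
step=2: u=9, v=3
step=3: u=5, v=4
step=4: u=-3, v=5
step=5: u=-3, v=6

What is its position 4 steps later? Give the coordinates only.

u=-7, v=10

The u coordinate travels 8 per step and bounces off the walls at -7 and 11.
  step 6: -3 → 5
  step 7: 5 → 9
  step 8: 9 → 1
  step 9: 1 → -7
The v coordinate changes by +1 each step: at step 9 it is 10.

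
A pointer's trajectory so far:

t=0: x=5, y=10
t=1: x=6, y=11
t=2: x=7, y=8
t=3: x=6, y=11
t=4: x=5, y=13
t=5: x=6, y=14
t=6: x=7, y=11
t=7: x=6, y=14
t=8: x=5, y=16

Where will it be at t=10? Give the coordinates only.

The moves between consecutive positions are (+1,+1), (+1,-3), (-1,+3), (-1,+2), (+1,+1), (+1,-3), (-1,+3), (-1,+2); they repeat the 4-cycle [(+1,+1), (+1,-3), (-1,+3), (-1,+2)].
step 9: apply (+1,+1) → x=6, y=17
step 10: apply (+1,-3) → x=7, y=14

x=7, y=14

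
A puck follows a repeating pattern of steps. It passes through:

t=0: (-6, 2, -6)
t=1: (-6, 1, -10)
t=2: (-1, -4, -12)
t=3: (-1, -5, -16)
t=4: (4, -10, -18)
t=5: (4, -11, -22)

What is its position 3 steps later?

(14, -22, -30)

The moves between consecutive positions are (+0, -1, -4), (+5, -5, -2), (+0, -1, -4), (+5, -5, -2), (+0, -1, -4); they repeat the 2-cycle [(+0, -1, -4), (+5, -5, -2)].
step 6: apply (+5, -5, -2) → (9, -16, -24)
step 7: apply (+0, -1, -4) → (9, -17, -28)
step 8: apply (+5, -5, -2) → (14, -22, -30)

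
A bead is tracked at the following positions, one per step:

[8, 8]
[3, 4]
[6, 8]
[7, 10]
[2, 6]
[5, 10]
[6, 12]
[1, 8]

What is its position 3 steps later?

Step-to-step displacements: [-5, -4], [+3, +4], [+1, +2], [-5, -4], [+3, +4], [+1, +2], [-5, -4] — a repeating cycle of length 3.
step 8: apply [+3, +4] → [4, 12]
step 9: apply [+1, +2] → [5, 14]
step 10: apply [-5, -4] → [0, 10]

[0, 10]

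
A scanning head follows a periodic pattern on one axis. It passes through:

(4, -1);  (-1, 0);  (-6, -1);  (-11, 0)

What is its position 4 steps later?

First: linear, -5 per step → -31 at step 7.
Second: cycles through -1, 0 every 2 steps. Step 7 lands at position 1 of the cycle → 0.

(-31, 0)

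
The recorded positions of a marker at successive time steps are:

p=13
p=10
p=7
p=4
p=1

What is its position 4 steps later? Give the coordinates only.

The position changes by -3 every step.
step 5: 1 − 3 → p=-2
step 6: -2 − 3 → p=-5
step 7: -5 − 3 → p=-8
step 8: -8 − 3 → p=-11

p=-11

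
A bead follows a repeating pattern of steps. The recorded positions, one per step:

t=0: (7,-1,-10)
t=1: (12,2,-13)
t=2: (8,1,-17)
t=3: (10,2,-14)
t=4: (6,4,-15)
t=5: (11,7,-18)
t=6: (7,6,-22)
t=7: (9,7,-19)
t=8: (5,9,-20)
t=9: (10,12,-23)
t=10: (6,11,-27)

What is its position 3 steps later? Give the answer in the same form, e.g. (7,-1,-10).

(9,17,-28)

The moves between consecutive positions are (+5,+3,-3), (-4,-1,-4), (+2,+1,+3), (-4,+2,-1), (+5,+3,-3), (-4,-1,-4), (+2,+1,+3), (-4,+2,-1), (+5,+3,-3), (-4,-1,-4); they repeat the 4-cycle [(+5,+3,-3), (-4,-1,-4), (+2,+1,+3), (-4,+2,-1)].
step 11: apply (+2,+1,+3) → (8,12,-24)
step 12: apply (-4,+2,-1) → (4,14,-25)
step 13: apply (+5,+3,-3) → (9,17,-28)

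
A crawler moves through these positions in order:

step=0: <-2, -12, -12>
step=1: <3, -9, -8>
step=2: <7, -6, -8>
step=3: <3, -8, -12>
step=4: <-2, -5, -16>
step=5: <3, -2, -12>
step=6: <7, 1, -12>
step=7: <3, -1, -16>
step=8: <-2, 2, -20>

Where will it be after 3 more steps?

Step-to-step displacements: <+5, +3, +4>, <+4, +3, +0>, <-4, -2, -4>, <-5, +3, -4>, <+5, +3, +4>, <+4, +3, +0>, <-4, -2, -4>, <-5, +3, -4> — a repeating cycle of length 4.
step 9: apply <+5, +3, +4> → <3, 5, -16>
step 10: apply <+4, +3, +0> → <7, 8, -16>
step 11: apply <-4, -2, -4> → <3, 6, -20>

<3, 6, -20>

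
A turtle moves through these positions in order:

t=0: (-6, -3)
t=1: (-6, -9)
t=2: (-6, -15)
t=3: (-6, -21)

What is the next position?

The position changes by (+0, -6) every step.
step 4: (-6, -21) + (+0, -6) → (-6, -27)

(-6, -27)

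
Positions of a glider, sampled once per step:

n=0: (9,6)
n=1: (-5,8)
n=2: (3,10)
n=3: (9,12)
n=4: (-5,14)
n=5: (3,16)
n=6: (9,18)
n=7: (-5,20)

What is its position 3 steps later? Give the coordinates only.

First: cycles through 9, -5, 3 every 3 steps. Step 10 lands at position 1 of the cycle → -5.
Second: linear, +2 per step → 26 at step 10.

(-5,26)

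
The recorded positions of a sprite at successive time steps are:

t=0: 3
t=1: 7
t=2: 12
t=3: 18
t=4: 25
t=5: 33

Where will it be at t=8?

Taking differences between consecutive positions: +4, +5, +6, +7, +8. These grow by +1 each step.
step 6: 33 + 9 → 42
step 7: 42 + 10 → 52
step 8: 52 + 11 → 63

63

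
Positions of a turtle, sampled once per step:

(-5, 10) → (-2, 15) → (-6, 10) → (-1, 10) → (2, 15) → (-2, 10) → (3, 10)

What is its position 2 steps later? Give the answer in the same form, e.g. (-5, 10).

The moves between consecutive positions are (+3, +5), (-4, -5), (+5, +0), (+3, +5), (-4, -5), (+5, +0); they repeat the 3-cycle [(+3, +5), (-4, -5), (+5, +0)].
step 7: apply (+3, +5) → (6, 15)
step 8: apply (-4, -5) → (2, 10)

(2, 10)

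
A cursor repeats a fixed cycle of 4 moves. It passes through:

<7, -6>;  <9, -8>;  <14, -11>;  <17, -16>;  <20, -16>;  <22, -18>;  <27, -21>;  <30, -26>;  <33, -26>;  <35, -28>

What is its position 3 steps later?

Differencing gives <+2, -2>, <+5, -3>, <+3, -5>, <+3, +0>, <+2, -2>, <+5, -3>, <+3, -5>, <+3, +0>, <+2, -2>. This is the pattern <+2, -2>, <+5, -3>, <+3, -5>, <+3, +0> repeated.
step 10: apply <+5, -3> → <40, -31>
step 11: apply <+3, -5> → <43, -36>
step 12: apply <+3, +0> → <46, -36>

<46, -36>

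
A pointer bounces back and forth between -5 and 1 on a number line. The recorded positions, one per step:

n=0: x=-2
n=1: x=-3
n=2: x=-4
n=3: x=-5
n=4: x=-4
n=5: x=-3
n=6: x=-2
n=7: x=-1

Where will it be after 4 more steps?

The value reflects between -5 and 1, moving 1 per step.
  step 8: -1 → 0
  step 9: 0 → 1
  step 10: 1 → 0
  step 11: 0 → -1

x=-1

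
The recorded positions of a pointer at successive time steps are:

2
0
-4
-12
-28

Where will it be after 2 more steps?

-124

The jumps are -2, -4, -8, -16 — a geometric progression with ratio 2.
step 5: -28 − 32 → -60
step 6: -60 − 64 → -124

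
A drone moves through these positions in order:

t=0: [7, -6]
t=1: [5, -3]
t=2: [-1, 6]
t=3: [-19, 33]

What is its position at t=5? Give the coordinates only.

Consecutive displacements [-2, +3], [-6, +9], [-18, +27] scale by a factor of 3 each step.
step 4: [-19, 33] + [-54, +81] → [-73, 114]
step 5: [-73, 114] + [-162, +243] → [-235, 357]

[-235, 357]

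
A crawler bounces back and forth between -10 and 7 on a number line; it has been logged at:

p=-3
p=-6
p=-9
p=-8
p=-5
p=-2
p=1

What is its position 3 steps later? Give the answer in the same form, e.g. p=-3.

The value reflects between -10 and 7, moving 3 per step.
  step 7: 1 → 4
  step 8: 4 → 7
  step 9: 7 → 4

p=4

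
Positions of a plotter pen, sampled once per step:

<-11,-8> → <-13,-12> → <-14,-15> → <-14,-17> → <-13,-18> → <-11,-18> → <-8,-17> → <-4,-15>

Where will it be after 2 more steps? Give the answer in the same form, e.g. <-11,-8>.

Successive displacements: <-2,-4>, <-1,-3>, <+0,-2>, <+1,-1>, <+2,+0>, <+3,+1>, <+4,+2> — each changes by <+1,+1>.
step 8: <-4,-15> + <+5,+3> → <1,-12>
step 9: <1,-12> + <+6,+4> → <7,-8>

<7,-8>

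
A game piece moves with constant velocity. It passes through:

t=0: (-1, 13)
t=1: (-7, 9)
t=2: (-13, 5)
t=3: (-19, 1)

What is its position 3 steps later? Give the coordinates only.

Each step adds (-6, -4) to the position.
step 4: (-19, 1) + (-6, -4) → (-25, -3)
step 5: (-25, -3) + (-6, -4) → (-31, -7)
step 6: (-31, -7) + (-6, -4) → (-37, -11)

(-37, -11)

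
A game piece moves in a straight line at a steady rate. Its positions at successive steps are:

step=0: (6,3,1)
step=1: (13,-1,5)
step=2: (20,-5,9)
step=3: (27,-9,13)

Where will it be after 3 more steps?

(48,-21,25)

The position changes by (+7,-4,+4) every step.
step 4: (27,-9,13) + (+7,-4,+4) → (34,-13,17)
step 5: (34,-13,17) + (+7,-4,+4) → (41,-17,21)
step 6: (41,-17,21) + (+7,-4,+4) → (48,-21,25)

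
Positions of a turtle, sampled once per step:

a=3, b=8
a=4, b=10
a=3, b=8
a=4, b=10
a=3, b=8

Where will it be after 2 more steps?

The jumps are (+1, +2), (-1, -2), (+1, +2), (-1, -2) — a geometric progression with ratio -1.
step 5: a=3, b=8 + (+1, +2) → a=4, b=10
step 6: a=4, b=10 + (-1, -2) → a=3, b=8

a=3, b=8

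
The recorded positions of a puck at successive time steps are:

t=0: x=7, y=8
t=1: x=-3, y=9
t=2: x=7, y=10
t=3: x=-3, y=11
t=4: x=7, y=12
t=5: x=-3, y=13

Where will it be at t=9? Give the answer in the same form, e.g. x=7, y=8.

x=-3, y=17

The x coordinate repeats the cycle [7, -3] with period 2; step 9 mod 2 = 1, giving -3.
The y coordinate changes by +1 each step, so at step 9 it is 8 + 9·(1) = 17.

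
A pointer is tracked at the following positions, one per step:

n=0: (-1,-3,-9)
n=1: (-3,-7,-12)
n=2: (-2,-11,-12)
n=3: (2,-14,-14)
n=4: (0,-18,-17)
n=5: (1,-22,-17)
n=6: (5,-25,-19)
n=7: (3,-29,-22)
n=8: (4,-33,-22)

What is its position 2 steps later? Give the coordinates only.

Differencing gives (-2,-4,-3), (+1,-4,+0), (+4,-3,-2), (-2,-4,-3), (+1,-4,+0), (+4,-3,-2), (-2,-4,-3), (+1,-4,+0). This is the pattern (-2,-4,-3), (+1,-4,+0), (+4,-3,-2) repeated.
step 9: apply (+4,-3,-2) → (8,-36,-24)
step 10: apply (-2,-4,-3) → (6,-40,-27)

(6,-40,-27)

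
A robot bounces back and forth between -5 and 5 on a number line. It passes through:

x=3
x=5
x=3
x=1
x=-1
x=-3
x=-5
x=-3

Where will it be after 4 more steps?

x=5

The value travels 2 per step and bounces off the walls at -5 and 5.
  step 8: -3 → -1
  step 9: -1 → 1
  step 10: 1 → 3
  step 11: 3 → 5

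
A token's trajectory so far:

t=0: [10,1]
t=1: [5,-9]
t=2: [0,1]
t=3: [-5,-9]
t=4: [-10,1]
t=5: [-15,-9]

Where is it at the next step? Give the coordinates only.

First: linear, -5 per step → -20 at step 6.
Second: cycles through 1, -9 every 2 steps. Step 6 lands at position 0 of the cycle → 1.

[-20,1]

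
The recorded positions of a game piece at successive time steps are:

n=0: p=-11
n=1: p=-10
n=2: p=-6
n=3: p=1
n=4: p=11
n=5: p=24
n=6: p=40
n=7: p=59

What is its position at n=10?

First differences are +1, +4, +7, +10, +13, +16, +19; their common second difference is +3 (constant acceleration).
step 8: 59 + 22 → p=81
step 9: 81 + 25 → p=106
step 10: 106 + 28 → p=134

p=134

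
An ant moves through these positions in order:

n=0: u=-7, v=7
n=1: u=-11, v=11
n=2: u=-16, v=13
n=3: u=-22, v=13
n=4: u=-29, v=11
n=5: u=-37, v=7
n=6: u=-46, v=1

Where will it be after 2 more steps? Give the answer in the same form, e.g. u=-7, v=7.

u=-67, v=-17

Successive displacements: (-4, +4), (-5, +2), (-6, +0), (-7, -2), (-8, -4), (-9, -6) — each changes by (-1, -2).
step 7: u=-46, v=1 + (-10, -8) → u=-56, v=-7
step 8: u=-56, v=-7 + (-11, -10) → u=-67, v=-17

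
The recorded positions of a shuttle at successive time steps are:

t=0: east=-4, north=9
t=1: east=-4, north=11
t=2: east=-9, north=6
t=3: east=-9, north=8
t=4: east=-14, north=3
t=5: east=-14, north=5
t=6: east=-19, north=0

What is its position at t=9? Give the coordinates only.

The moves between consecutive positions are (+0, +2), (-5, -5), (+0, +2), (-5, -5), (+0, +2), (-5, -5); they repeat the 2-cycle [(+0, +2), (-5, -5)].
step 7: apply (+0, +2) → east=-19, north=2
step 8: apply (-5, -5) → east=-24, north=-3
step 9: apply (+0, +2) → east=-24, north=-1

east=-24, north=-1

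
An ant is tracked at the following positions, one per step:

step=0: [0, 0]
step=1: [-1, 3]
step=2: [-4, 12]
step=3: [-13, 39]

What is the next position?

Consecutive displacements [-1, +3], [-3, +9], [-9, +27] scale by a factor of 3 each step.
step 4: [-13, 39] + [-27, +81] → [-40, 120]

[-40, 120]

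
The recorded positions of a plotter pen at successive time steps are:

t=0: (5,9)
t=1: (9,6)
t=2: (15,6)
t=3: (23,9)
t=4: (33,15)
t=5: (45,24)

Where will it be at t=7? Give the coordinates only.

(75,51)

Taking differences between consecutive positions: (+4,-3), (+6,+0), (+8,+3), (+10,+6), (+12,+9). These grow by (+2,+3) each step.
step 6: (45,24) + (+14,+12) → (59,36)
step 7: (59,36) + (+16,+15) → (75,51)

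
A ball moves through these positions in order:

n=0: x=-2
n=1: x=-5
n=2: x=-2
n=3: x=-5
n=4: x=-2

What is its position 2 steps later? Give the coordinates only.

The jumps are -3, +3, -3, +3 — a geometric progression with ratio -1.
step 5: -2 − 3 → x=-5
step 6: -5 + 3 → x=-2

x=-2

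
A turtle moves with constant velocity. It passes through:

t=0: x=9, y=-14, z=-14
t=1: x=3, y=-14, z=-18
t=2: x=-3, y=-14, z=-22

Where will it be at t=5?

The position changes by (-6,+0,-4) every step.
step 3: x=-3, y=-14, z=-22 + (-6,+0,-4) → x=-9, y=-14, z=-26
step 4: x=-9, y=-14, z=-26 + (-6,+0,-4) → x=-15, y=-14, z=-30
step 5: x=-15, y=-14, z=-30 + (-6,+0,-4) → x=-21, y=-14, z=-34

x=-21, y=-14, z=-34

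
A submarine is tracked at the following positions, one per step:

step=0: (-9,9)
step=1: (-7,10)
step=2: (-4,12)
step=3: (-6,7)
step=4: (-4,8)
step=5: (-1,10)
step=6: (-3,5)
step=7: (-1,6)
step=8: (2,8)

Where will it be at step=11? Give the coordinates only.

(5,6)

The moves between consecutive positions are (+2,+1), (+3,+2), (-2,-5), (+2,+1), (+3,+2), (-2,-5), (+2,+1), (+3,+2); they repeat the 3-cycle [(+2,+1), (+3,+2), (-2,-5)].
step 9: apply (-2,-5) → (0,3)
step 10: apply (+2,+1) → (2,4)
step 11: apply (+3,+2) → (5,6)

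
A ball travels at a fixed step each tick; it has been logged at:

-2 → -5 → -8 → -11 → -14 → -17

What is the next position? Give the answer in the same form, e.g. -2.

-20

Each step adds -3 to the position.
step 6: -17 − 3 → -20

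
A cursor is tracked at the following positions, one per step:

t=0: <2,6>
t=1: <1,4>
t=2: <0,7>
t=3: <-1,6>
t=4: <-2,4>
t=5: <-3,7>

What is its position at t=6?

<-4,6>

The first coordinate changes by -1 each step, so at step 6 it is 2 + 6·(-1) = -4.
The second coordinate repeats the cycle [6, 4, 7] with period 3; step 6 mod 3 = 0, giving 6.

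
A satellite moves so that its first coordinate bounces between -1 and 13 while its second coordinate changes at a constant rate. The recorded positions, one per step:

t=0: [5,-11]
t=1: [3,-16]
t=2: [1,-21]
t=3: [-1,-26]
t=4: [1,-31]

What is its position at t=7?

[7,-46]

The first coordinate travels 2 per step and bounces off the walls at -1 and 13.
  step 5: 1 → 3
  step 6: 3 → 5
  step 7: 5 → 7
The second coordinate changes by -5 each step: at step 7 it is -46.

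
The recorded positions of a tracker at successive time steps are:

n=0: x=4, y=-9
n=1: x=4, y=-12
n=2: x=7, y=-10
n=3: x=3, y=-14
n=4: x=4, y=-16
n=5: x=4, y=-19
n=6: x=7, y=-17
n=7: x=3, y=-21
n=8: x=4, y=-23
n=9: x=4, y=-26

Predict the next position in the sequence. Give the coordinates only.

x=7, y=-24

The moves between consecutive positions are (+0, -3), (+3, +2), (-4, -4), (+1, -2), (+0, -3), (+3, +2), (-4, -4), (+1, -2), (+0, -3); they repeat the 4-cycle [(+0, -3), (+3, +2), (-4, -4), (+1, -2)].
step 10: apply (+3, +2) → x=7, y=-24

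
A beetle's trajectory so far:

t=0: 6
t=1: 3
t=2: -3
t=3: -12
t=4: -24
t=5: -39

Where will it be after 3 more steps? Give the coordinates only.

-102

Successive displacements: -3, -6, -9, -12, -15 — each changes by -3.
step 6: -39 − 18 → -57
step 7: -57 − 21 → -78
step 8: -78 − 24 → -102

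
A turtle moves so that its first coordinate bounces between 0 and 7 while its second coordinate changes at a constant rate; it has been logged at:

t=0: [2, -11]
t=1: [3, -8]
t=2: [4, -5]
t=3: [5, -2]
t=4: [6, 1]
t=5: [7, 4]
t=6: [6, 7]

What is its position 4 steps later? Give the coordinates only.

The first coordinate reflects between 0 and 7, moving 1 per step.
  step 7: 6 → 5
  step 8: 5 → 4
  step 9: 4 → 3
  step 10: 3 → 2
The second coordinate changes by +3 each step: at step 10 it is 19.

[2, 19]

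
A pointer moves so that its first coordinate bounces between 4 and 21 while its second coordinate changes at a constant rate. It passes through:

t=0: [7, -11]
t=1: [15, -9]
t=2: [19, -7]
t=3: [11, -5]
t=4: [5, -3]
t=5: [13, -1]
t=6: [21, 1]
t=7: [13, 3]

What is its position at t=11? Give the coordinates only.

The first coordinate travels 8 per step and bounces off the walls at 4 and 21.
  step 8: 13 → 5
  step 9: 5 → 11
  step 10: 11 → 19
  step 11: 19 → 15
The second coordinate changes by +2 each step: at step 11 it is 11.

[15, 11]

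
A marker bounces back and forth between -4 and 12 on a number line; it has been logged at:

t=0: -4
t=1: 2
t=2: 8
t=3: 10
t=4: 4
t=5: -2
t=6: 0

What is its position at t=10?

The value travels 6 per step and bounces off the walls at -4 and 12.
  step 7: 0 → 6
  step 8: 6 → 12
  step 9: 12 → 6
  step 10: 6 → 0

0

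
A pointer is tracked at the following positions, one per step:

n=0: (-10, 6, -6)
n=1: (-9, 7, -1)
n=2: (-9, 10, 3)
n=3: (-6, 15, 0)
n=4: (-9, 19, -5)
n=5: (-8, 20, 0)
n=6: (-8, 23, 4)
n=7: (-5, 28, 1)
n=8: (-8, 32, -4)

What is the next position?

(-7, 33, 1)

The moves between consecutive positions are (+1, +1, +5), (+0, +3, +4), (+3, +5, -3), (-3, +4, -5), (+1, +1, +5), (+0, +3, +4), (+3, +5, -3), (-3, +4, -5); they repeat the 4-cycle [(+1, +1, +5), (+0, +3, +4), (+3, +5, -3), (-3, +4, -5)].
step 9: apply (+1, +1, +5) → (-7, 33, 1)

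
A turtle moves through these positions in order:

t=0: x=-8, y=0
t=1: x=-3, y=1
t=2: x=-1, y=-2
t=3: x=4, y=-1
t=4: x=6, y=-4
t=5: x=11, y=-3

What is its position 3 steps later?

x=20, y=-8

Step-to-step displacements: (+5, +1), (+2, -3), (+5, +1), (+2, -3), (+5, +1) — a repeating cycle of length 2.
step 6: apply (+2, -3) → x=13, y=-6
step 7: apply (+5, +1) → x=18, y=-5
step 8: apply (+2, -3) → x=20, y=-8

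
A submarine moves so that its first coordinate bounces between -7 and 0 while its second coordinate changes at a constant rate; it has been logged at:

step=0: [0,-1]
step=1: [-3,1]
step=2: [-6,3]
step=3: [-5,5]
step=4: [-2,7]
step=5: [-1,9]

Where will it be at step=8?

The first coordinate reflects between -7 and 0, moving 3 per step.
  step 6: -1 → -4
  step 7: -4 → -7
  step 8: -7 → -4
The second coordinate changes by +2 each step: at step 8 it is 15.

[-4,15]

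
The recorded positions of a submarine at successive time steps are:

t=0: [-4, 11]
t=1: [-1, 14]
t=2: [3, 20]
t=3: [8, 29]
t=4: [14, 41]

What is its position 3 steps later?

First differences are [+3, +3], [+4, +6], [+5, +9], [+6, +12]; their common second difference is [+1, +3] (constant acceleration).
step 5: [14, 41] + [+7, +15] → [21, 56]
step 6: [21, 56] + [+8, +18] → [29, 74]
step 7: [29, 74] + [+9, +21] → [38, 95]

[38, 95]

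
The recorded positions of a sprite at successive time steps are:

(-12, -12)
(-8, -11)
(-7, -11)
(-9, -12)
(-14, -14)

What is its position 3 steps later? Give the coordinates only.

Taking differences between consecutive positions: (+4, +1), (+1, +0), (-2, -1), (-5, -2). These grow by (-3, -1) each step.
step 5: (-14, -14) + (-8, -3) → (-22, -17)
step 6: (-22, -17) + (-11, -4) → (-33, -21)
step 7: (-33, -21) + (-14, -5) → (-47, -26)

(-47, -26)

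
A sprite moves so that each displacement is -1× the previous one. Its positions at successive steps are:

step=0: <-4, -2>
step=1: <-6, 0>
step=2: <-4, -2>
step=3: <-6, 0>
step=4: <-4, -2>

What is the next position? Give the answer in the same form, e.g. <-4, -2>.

The jumps are <-2, +2>, <+2, -2>, <-2, +2>, <+2, -2> — a geometric progression with ratio -1.
step 5: <-4, -2> + <-2, +2> → <-6, 0>

<-6, 0>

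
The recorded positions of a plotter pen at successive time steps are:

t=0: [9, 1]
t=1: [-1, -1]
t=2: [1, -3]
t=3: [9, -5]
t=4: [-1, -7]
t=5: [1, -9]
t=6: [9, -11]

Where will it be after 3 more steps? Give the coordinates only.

The first coordinate repeats the cycle [9, -1, 1] with period 3; step 9 mod 3 = 0, giving 9.
The second coordinate changes by -2 each step, so at step 9 it is 1 + 9·(-2) = -17.

[9, -17]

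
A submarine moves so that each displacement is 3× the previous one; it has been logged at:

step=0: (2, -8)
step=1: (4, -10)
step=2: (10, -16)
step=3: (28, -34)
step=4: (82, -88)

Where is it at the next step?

(244, -250)

Step-to-step displacements: (+2, -2), (+6, -6), (+18, -18), (+54, -54); each is 3× the previous.
step 5: (82, -88) + (+162, -162) → (244, -250)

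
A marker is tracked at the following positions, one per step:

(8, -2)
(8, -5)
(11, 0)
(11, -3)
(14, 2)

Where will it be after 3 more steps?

(17, 1)

Step-to-step displacements: (+0, -3), (+3, +5), (+0, -3), (+3, +5) — a repeating cycle of length 2.
step 5: apply (+0, -3) → (14, -1)
step 6: apply (+3, +5) → (17, 4)
step 7: apply (+0, -3) → (17, 1)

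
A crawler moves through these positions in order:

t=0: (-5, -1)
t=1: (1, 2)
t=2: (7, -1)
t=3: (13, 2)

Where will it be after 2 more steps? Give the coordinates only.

First: linear, +6 per step → 25 at step 5.
Second: cycles through -1, 2 every 2 steps. Step 5 lands at position 1 of the cycle → 2.

(25, 2)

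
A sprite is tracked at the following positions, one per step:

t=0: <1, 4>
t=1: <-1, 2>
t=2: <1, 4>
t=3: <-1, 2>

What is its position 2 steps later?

The jumps are <-2, -2>, <+2, +2>, <-2, -2> — a geometric progression with ratio -1.
step 4: <-1, 2> + <+2, +2> → <1, 4>
step 5: <1, 4> + <-2, -2> → <-1, 2>

<-1, 2>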